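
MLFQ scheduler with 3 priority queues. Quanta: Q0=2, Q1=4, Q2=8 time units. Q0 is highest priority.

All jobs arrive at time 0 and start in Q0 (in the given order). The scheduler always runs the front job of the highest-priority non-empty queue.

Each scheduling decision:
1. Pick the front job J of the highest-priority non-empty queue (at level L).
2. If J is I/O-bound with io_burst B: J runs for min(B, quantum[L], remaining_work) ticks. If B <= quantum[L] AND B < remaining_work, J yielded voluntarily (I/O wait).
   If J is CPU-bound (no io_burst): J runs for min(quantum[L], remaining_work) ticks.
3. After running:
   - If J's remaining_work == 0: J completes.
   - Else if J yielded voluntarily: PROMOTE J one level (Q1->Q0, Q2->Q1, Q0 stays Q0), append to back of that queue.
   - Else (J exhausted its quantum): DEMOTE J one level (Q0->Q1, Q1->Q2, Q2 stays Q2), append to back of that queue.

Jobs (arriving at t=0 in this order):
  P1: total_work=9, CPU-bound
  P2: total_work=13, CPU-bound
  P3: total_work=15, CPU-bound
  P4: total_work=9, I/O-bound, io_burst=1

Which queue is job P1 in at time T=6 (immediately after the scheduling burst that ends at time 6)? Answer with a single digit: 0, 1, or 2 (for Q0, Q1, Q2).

t=0-2: P1@Q0 runs 2, rem=7, quantum used, demote→Q1. Q0=[P2,P3,P4] Q1=[P1] Q2=[]
t=2-4: P2@Q0 runs 2, rem=11, quantum used, demote→Q1. Q0=[P3,P4] Q1=[P1,P2] Q2=[]
t=4-6: P3@Q0 runs 2, rem=13, quantum used, demote→Q1. Q0=[P4] Q1=[P1,P2,P3] Q2=[]
t=6-7: P4@Q0 runs 1, rem=8, I/O yield, promote→Q0. Q0=[P4] Q1=[P1,P2,P3] Q2=[]
t=7-8: P4@Q0 runs 1, rem=7, I/O yield, promote→Q0. Q0=[P4] Q1=[P1,P2,P3] Q2=[]
t=8-9: P4@Q0 runs 1, rem=6, I/O yield, promote→Q0. Q0=[P4] Q1=[P1,P2,P3] Q2=[]
t=9-10: P4@Q0 runs 1, rem=5, I/O yield, promote→Q0. Q0=[P4] Q1=[P1,P2,P3] Q2=[]
t=10-11: P4@Q0 runs 1, rem=4, I/O yield, promote→Q0. Q0=[P4] Q1=[P1,P2,P3] Q2=[]
t=11-12: P4@Q0 runs 1, rem=3, I/O yield, promote→Q0. Q0=[P4] Q1=[P1,P2,P3] Q2=[]
t=12-13: P4@Q0 runs 1, rem=2, I/O yield, promote→Q0. Q0=[P4] Q1=[P1,P2,P3] Q2=[]
t=13-14: P4@Q0 runs 1, rem=1, I/O yield, promote→Q0. Q0=[P4] Q1=[P1,P2,P3] Q2=[]
t=14-15: P4@Q0 runs 1, rem=0, completes. Q0=[] Q1=[P1,P2,P3] Q2=[]
t=15-19: P1@Q1 runs 4, rem=3, quantum used, demote→Q2. Q0=[] Q1=[P2,P3] Q2=[P1]
t=19-23: P2@Q1 runs 4, rem=7, quantum used, demote→Q2. Q0=[] Q1=[P3] Q2=[P1,P2]
t=23-27: P3@Q1 runs 4, rem=9, quantum used, demote→Q2. Q0=[] Q1=[] Q2=[P1,P2,P3]
t=27-30: P1@Q2 runs 3, rem=0, completes. Q0=[] Q1=[] Q2=[P2,P3]
t=30-37: P2@Q2 runs 7, rem=0, completes. Q0=[] Q1=[] Q2=[P3]
t=37-45: P3@Q2 runs 8, rem=1, quantum used, demote→Q2. Q0=[] Q1=[] Q2=[P3]
t=45-46: P3@Q2 runs 1, rem=0, completes. Q0=[] Q1=[] Q2=[]

Answer: 1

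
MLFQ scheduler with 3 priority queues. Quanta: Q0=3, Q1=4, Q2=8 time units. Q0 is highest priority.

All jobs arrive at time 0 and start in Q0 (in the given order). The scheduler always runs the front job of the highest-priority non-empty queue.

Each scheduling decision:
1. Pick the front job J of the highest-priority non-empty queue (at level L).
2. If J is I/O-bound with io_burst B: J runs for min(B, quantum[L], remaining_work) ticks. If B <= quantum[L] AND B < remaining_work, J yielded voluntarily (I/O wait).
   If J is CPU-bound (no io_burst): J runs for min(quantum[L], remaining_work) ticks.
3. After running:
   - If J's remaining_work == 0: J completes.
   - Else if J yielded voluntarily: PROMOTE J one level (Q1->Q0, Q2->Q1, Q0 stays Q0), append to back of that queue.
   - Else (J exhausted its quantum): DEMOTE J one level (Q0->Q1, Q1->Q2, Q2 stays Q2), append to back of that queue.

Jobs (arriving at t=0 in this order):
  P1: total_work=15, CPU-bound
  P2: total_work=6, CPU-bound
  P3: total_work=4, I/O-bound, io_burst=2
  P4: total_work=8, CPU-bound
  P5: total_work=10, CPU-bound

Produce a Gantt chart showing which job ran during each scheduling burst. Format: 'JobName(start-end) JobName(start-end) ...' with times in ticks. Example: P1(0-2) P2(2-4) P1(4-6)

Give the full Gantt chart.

t=0-3: P1@Q0 runs 3, rem=12, quantum used, demote→Q1. Q0=[P2,P3,P4,P5] Q1=[P1] Q2=[]
t=3-6: P2@Q0 runs 3, rem=3, quantum used, demote→Q1. Q0=[P3,P4,P5] Q1=[P1,P2] Q2=[]
t=6-8: P3@Q0 runs 2, rem=2, I/O yield, promote→Q0. Q0=[P4,P5,P3] Q1=[P1,P2] Q2=[]
t=8-11: P4@Q0 runs 3, rem=5, quantum used, demote→Q1. Q0=[P5,P3] Q1=[P1,P2,P4] Q2=[]
t=11-14: P5@Q0 runs 3, rem=7, quantum used, demote→Q1. Q0=[P3] Q1=[P1,P2,P4,P5] Q2=[]
t=14-16: P3@Q0 runs 2, rem=0, completes. Q0=[] Q1=[P1,P2,P4,P5] Q2=[]
t=16-20: P1@Q1 runs 4, rem=8, quantum used, demote→Q2. Q0=[] Q1=[P2,P4,P5] Q2=[P1]
t=20-23: P2@Q1 runs 3, rem=0, completes. Q0=[] Q1=[P4,P5] Q2=[P1]
t=23-27: P4@Q1 runs 4, rem=1, quantum used, demote→Q2. Q0=[] Q1=[P5] Q2=[P1,P4]
t=27-31: P5@Q1 runs 4, rem=3, quantum used, demote→Q2. Q0=[] Q1=[] Q2=[P1,P4,P5]
t=31-39: P1@Q2 runs 8, rem=0, completes. Q0=[] Q1=[] Q2=[P4,P5]
t=39-40: P4@Q2 runs 1, rem=0, completes. Q0=[] Q1=[] Q2=[P5]
t=40-43: P5@Q2 runs 3, rem=0, completes. Q0=[] Q1=[] Q2=[]

Answer: P1(0-3) P2(3-6) P3(6-8) P4(8-11) P5(11-14) P3(14-16) P1(16-20) P2(20-23) P4(23-27) P5(27-31) P1(31-39) P4(39-40) P5(40-43)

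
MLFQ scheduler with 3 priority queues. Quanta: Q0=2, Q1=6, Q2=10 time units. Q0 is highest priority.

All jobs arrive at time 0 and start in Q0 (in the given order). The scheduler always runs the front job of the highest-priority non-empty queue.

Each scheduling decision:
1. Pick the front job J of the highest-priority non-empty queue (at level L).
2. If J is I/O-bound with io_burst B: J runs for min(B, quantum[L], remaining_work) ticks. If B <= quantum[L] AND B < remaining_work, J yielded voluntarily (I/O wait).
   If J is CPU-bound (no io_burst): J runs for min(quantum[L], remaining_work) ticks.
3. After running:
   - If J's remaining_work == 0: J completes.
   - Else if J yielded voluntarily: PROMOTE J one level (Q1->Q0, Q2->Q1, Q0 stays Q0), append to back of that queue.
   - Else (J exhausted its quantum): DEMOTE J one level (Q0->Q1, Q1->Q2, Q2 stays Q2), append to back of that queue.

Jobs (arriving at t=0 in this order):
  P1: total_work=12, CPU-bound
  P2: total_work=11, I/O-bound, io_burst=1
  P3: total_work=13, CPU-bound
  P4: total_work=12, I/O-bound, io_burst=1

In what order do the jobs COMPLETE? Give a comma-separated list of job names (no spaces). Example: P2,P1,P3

Answer: P2,P4,P1,P3

Derivation:
t=0-2: P1@Q0 runs 2, rem=10, quantum used, demote→Q1. Q0=[P2,P3,P4] Q1=[P1] Q2=[]
t=2-3: P2@Q0 runs 1, rem=10, I/O yield, promote→Q0. Q0=[P3,P4,P2] Q1=[P1] Q2=[]
t=3-5: P3@Q0 runs 2, rem=11, quantum used, demote→Q1. Q0=[P4,P2] Q1=[P1,P3] Q2=[]
t=5-6: P4@Q0 runs 1, rem=11, I/O yield, promote→Q0. Q0=[P2,P4] Q1=[P1,P3] Q2=[]
t=6-7: P2@Q0 runs 1, rem=9, I/O yield, promote→Q0. Q0=[P4,P2] Q1=[P1,P3] Q2=[]
t=7-8: P4@Q0 runs 1, rem=10, I/O yield, promote→Q0. Q0=[P2,P4] Q1=[P1,P3] Q2=[]
t=8-9: P2@Q0 runs 1, rem=8, I/O yield, promote→Q0. Q0=[P4,P2] Q1=[P1,P3] Q2=[]
t=9-10: P4@Q0 runs 1, rem=9, I/O yield, promote→Q0. Q0=[P2,P4] Q1=[P1,P3] Q2=[]
t=10-11: P2@Q0 runs 1, rem=7, I/O yield, promote→Q0. Q0=[P4,P2] Q1=[P1,P3] Q2=[]
t=11-12: P4@Q0 runs 1, rem=8, I/O yield, promote→Q0. Q0=[P2,P4] Q1=[P1,P3] Q2=[]
t=12-13: P2@Q0 runs 1, rem=6, I/O yield, promote→Q0. Q0=[P4,P2] Q1=[P1,P3] Q2=[]
t=13-14: P4@Q0 runs 1, rem=7, I/O yield, promote→Q0. Q0=[P2,P4] Q1=[P1,P3] Q2=[]
t=14-15: P2@Q0 runs 1, rem=5, I/O yield, promote→Q0. Q0=[P4,P2] Q1=[P1,P3] Q2=[]
t=15-16: P4@Q0 runs 1, rem=6, I/O yield, promote→Q0. Q0=[P2,P4] Q1=[P1,P3] Q2=[]
t=16-17: P2@Q0 runs 1, rem=4, I/O yield, promote→Q0. Q0=[P4,P2] Q1=[P1,P3] Q2=[]
t=17-18: P4@Q0 runs 1, rem=5, I/O yield, promote→Q0. Q0=[P2,P4] Q1=[P1,P3] Q2=[]
t=18-19: P2@Q0 runs 1, rem=3, I/O yield, promote→Q0. Q0=[P4,P2] Q1=[P1,P3] Q2=[]
t=19-20: P4@Q0 runs 1, rem=4, I/O yield, promote→Q0. Q0=[P2,P4] Q1=[P1,P3] Q2=[]
t=20-21: P2@Q0 runs 1, rem=2, I/O yield, promote→Q0. Q0=[P4,P2] Q1=[P1,P3] Q2=[]
t=21-22: P4@Q0 runs 1, rem=3, I/O yield, promote→Q0. Q0=[P2,P4] Q1=[P1,P3] Q2=[]
t=22-23: P2@Q0 runs 1, rem=1, I/O yield, promote→Q0. Q0=[P4,P2] Q1=[P1,P3] Q2=[]
t=23-24: P4@Q0 runs 1, rem=2, I/O yield, promote→Q0. Q0=[P2,P4] Q1=[P1,P3] Q2=[]
t=24-25: P2@Q0 runs 1, rem=0, completes. Q0=[P4] Q1=[P1,P3] Q2=[]
t=25-26: P4@Q0 runs 1, rem=1, I/O yield, promote→Q0. Q0=[P4] Q1=[P1,P3] Q2=[]
t=26-27: P4@Q0 runs 1, rem=0, completes. Q0=[] Q1=[P1,P3] Q2=[]
t=27-33: P1@Q1 runs 6, rem=4, quantum used, demote→Q2. Q0=[] Q1=[P3] Q2=[P1]
t=33-39: P3@Q1 runs 6, rem=5, quantum used, demote→Q2. Q0=[] Q1=[] Q2=[P1,P3]
t=39-43: P1@Q2 runs 4, rem=0, completes. Q0=[] Q1=[] Q2=[P3]
t=43-48: P3@Q2 runs 5, rem=0, completes. Q0=[] Q1=[] Q2=[]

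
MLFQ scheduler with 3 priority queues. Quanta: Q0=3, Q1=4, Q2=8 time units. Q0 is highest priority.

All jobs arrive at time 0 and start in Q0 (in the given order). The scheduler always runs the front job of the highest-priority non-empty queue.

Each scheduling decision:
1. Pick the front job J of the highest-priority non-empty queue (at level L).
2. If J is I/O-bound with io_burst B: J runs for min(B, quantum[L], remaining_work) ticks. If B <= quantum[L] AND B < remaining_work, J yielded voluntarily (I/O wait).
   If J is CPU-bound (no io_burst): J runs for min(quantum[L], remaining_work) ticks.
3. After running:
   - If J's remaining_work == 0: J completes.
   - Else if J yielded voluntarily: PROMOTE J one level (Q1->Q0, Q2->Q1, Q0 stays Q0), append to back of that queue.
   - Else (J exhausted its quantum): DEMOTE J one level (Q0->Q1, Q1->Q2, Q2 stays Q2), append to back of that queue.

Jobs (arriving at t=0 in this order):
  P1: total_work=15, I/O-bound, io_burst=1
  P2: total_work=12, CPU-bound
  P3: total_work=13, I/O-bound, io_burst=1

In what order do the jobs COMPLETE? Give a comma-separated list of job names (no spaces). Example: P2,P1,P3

Answer: P3,P1,P2

Derivation:
t=0-1: P1@Q0 runs 1, rem=14, I/O yield, promote→Q0. Q0=[P2,P3,P1] Q1=[] Q2=[]
t=1-4: P2@Q0 runs 3, rem=9, quantum used, demote→Q1. Q0=[P3,P1] Q1=[P2] Q2=[]
t=4-5: P3@Q0 runs 1, rem=12, I/O yield, promote→Q0. Q0=[P1,P3] Q1=[P2] Q2=[]
t=5-6: P1@Q0 runs 1, rem=13, I/O yield, promote→Q0. Q0=[P3,P1] Q1=[P2] Q2=[]
t=6-7: P3@Q0 runs 1, rem=11, I/O yield, promote→Q0. Q0=[P1,P3] Q1=[P2] Q2=[]
t=7-8: P1@Q0 runs 1, rem=12, I/O yield, promote→Q0. Q0=[P3,P1] Q1=[P2] Q2=[]
t=8-9: P3@Q0 runs 1, rem=10, I/O yield, promote→Q0. Q0=[P1,P3] Q1=[P2] Q2=[]
t=9-10: P1@Q0 runs 1, rem=11, I/O yield, promote→Q0. Q0=[P3,P1] Q1=[P2] Q2=[]
t=10-11: P3@Q0 runs 1, rem=9, I/O yield, promote→Q0. Q0=[P1,P3] Q1=[P2] Q2=[]
t=11-12: P1@Q0 runs 1, rem=10, I/O yield, promote→Q0. Q0=[P3,P1] Q1=[P2] Q2=[]
t=12-13: P3@Q0 runs 1, rem=8, I/O yield, promote→Q0. Q0=[P1,P3] Q1=[P2] Q2=[]
t=13-14: P1@Q0 runs 1, rem=9, I/O yield, promote→Q0. Q0=[P3,P1] Q1=[P2] Q2=[]
t=14-15: P3@Q0 runs 1, rem=7, I/O yield, promote→Q0. Q0=[P1,P3] Q1=[P2] Q2=[]
t=15-16: P1@Q0 runs 1, rem=8, I/O yield, promote→Q0. Q0=[P3,P1] Q1=[P2] Q2=[]
t=16-17: P3@Q0 runs 1, rem=6, I/O yield, promote→Q0. Q0=[P1,P3] Q1=[P2] Q2=[]
t=17-18: P1@Q0 runs 1, rem=7, I/O yield, promote→Q0. Q0=[P3,P1] Q1=[P2] Q2=[]
t=18-19: P3@Q0 runs 1, rem=5, I/O yield, promote→Q0. Q0=[P1,P3] Q1=[P2] Q2=[]
t=19-20: P1@Q0 runs 1, rem=6, I/O yield, promote→Q0. Q0=[P3,P1] Q1=[P2] Q2=[]
t=20-21: P3@Q0 runs 1, rem=4, I/O yield, promote→Q0. Q0=[P1,P3] Q1=[P2] Q2=[]
t=21-22: P1@Q0 runs 1, rem=5, I/O yield, promote→Q0. Q0=[P3,P1] Q1=[P2] Q2=[]
t=22-23: P3@Q0 runs 1, rem=3, I/O yield, promote→Q0. Q0=[P1,P3] Q1=[P2] Q2=[]
t=23-24: P1@Q0 runs 1, rem=4, I/O yield, promote→Q0. Q0=[P3,P1] Q1=[P2] Q2=[]
t=24-25: P3@Q0 runs 1, rem=2, I/O yield, promote→Q0. Q0=[P1,P3] Q1=[P2] Q2=[]
t=25-26: P1@Q0 runs 1, rem=3, I/O yield, promote→Q0. Q0=[P3,P1] Q1=[P2] Q2=[]
t=26-27: P3@Q0 runs 1, rem=1, I/O yield, promote→Q0. Q0=[P1,P3] Q1=[P2] Q2=[]
t=27-28: P1@Q0 runs 1, rem=2, I/O yield, promote→Q0. Q0=[P3,P1] Q1=[P2] Q2=[]
t=28-29: P3@Q0 runs 1, rem=0, completes. Q0=[P1] Q1=[P2] Q2=[]
t=29-30: P1@Q0 runs 1, rem=1, I/O yield, promote→Q0. Q0=[P1] Q1=[P2] Q2=[]
t=30-31: P1@Q0 runs 1, rem=0, completes. Q0=[] Q1=[P2] Q2=[]
t=31-35: P2@Q1 runs 4, rem=5, quantum used, demote→Q2. Q0=[] Q1=[] Q2=[P2]
t=35-40: P2@Q2 runs 5, rem=0, completes. Q0=[] Q1=[] Q2=[]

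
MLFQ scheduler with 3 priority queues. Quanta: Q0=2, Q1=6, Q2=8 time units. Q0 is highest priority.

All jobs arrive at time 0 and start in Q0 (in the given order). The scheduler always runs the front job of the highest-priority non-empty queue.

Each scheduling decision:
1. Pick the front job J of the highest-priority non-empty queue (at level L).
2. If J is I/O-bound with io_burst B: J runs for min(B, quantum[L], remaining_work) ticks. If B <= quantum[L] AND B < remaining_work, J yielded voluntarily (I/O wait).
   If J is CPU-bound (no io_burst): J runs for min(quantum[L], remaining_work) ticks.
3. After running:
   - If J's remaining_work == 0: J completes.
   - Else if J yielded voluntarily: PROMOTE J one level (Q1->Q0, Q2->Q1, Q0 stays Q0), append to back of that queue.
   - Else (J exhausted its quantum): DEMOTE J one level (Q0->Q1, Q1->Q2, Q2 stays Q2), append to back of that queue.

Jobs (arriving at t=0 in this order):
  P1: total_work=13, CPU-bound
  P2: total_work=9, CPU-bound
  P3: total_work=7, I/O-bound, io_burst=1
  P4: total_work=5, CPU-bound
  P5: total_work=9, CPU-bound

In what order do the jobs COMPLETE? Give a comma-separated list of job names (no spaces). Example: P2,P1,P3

Answer: P3,P4,P1,P2,P5

Derivation:
t=0-2: P1@Q0 runs 2, rem=11, quantum used, demote→Q1. Q0=[P2,P3,P4,P5] Q1=[P1] Q2=[]
t=2-4: P2@Q0 runs 2, rem=7, quantum used, demote→Q1. Q0=[P3,P4,P5] Q1=[P1,P2] Q2=[]
t=4-5: P3@Q0 runs 1, rem=6, I/O yield, promote→Q0. Q0=[P4,P5,P3] Q1=[P1,P2] Q2=[]
t=5-7: P4@Q0 runs 2, rem=3, quantum used, demote→Q1. Q0=[P5,P3] Q1=[P1,P2,P4] Q2=[]
t=7-9: P5@Q0 runs 2, rem=7, quantum used, demote→Q1. Q0=[P3] Q1=[P1,P2,P4,P5] Q2=[]
t=9-10: P3@Q0 runs 1, rem=5, I/O yield, promote→Q0. Q0=[P3] Q1=[P1,P2,P4,P5] Q2=[]
t=10-11: P3@Q0 runs 1, rem=4, I/O yield, promote→Q0. Q0=[P3] Q1=[P1,P2,P4,P5] Q2=[]
t=11-12: P3@Q0 runs 1, rem=3, I/O yield, promote→Q0. Q0=[P3] Q1=[P1,P2,P4,P5] Q2=[]
t=12-13: P3@Q0 runs 1, rem=2, I/O yield, promote→Q0. Q0=[P3] Q1=[P1,P2,P4,P5] Q2=[]
t=13-14: P3@Q0 runs 1, rem=1, I/O yield, promote→Q0. Q0=[P3] Q1=[P1,P2,P4,P5] Q2=[]
t=14-15: P3@Q0 runs 1, rem=0, completes. Q0=[] Q1=[P1,P2,P4,P5] Q2=[]
t=15-21: P1@Q1 runs 6, rem=5, quantum used, demote→Q2. Q0=[] Q1=[P2,P4,P5] Q2=[P1]
t=21-27: P2@Q1 runs 6, rem=1, quantum used, demote→Q2. Q0=[] Q1=[P4,P5] Q2=[P1,P2]
t=27-30: P4@Q1 runs 3, rem=0, completes. Q0=[] Q1=[P5] Q2=[P1,P2]
t=30-36: P5@Q1 runs 6, rem=1, quantum used, demote→Q2. Q0=[] Q1=[] Q2=[P1,P2,P5]
t=36-41: P1@Q2 runs 5, rem=0, completes. Q0=[] Q1=[] Q2=[P2,P5]
t=41-42: P2@Q2 runs 1, rem=0, completes. Q0=[] Q1=[] Q2=[P5]
t=42-43: P5@Q2 runs 1, rem=0, completes. Q0=[] Q1=[] Q2=[]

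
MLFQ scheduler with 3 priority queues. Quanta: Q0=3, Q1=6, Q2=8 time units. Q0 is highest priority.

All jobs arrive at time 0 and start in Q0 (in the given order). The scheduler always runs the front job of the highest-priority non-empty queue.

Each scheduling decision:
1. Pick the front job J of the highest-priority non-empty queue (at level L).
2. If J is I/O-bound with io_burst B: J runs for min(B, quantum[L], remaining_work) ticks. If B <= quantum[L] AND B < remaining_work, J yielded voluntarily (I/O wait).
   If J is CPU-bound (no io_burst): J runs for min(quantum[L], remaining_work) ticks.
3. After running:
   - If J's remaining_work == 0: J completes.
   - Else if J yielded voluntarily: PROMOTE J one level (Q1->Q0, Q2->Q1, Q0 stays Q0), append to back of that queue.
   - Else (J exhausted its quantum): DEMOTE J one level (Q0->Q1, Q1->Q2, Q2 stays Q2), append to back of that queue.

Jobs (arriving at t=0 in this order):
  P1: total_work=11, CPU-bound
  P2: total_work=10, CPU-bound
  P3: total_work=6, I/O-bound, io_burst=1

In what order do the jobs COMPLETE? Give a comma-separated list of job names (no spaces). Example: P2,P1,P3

Answer: P3,P1,P2

Derivation:
t=0-3: P1@Q0 runs 3, rem=8, quantum used, demote→Q1. Q0=[P2,P3] Q1=[P1] Q2=[]
t=3-6: P2@Q0 runs 3, rem=7, quantum used, demote→Q1. Q0=[P3] Q1=[P1,P2] Q2=[]
t=6-7: P3@Q0 runs 1, rem=5, I/O yield, promote→Q0. Q0=[P3] Q1=[P1,P2] Q2=[]
t=7-8: P3@Q0 runs 1, rem=4, I/O yield, promote→Q0. Q0=[P3] Q1=[P1,P2] Q2=[]
t=8-9: P3@Q0 runs 1, rem=3, I/O yield, promote→Q0. Q0=[P3] Q1=[P1,P2] Q2=[]
t=9-10: P3@Q0 runs 1, rem=2, I/O yield, promote→Q0. Q0=[P3] Q1=[P1,P2] Q2=[]
t=10-11: P3@Q0 runs 1, rem=1, I/O yield, promote→Q0. Q0=[P3] Q1=[P1,P2] Q2=[]
t=11-12: P3@Q0 runs 1, rem=0, completes. Q0=[] Q1=[P1,P2] Q2=[]
t=12-18: P1@Q1 runs 6, rem=2, quantum used, demote→Q2. Q0=[] Q1=[P2] Q2=[P1]
t=18-24: P2@Q1 runs 6, rem=1, quantum used, demote→Q2. Q0=[] Q1=[] Q2=[P1,P2]
t=24-26: P1@Q2 runs 2, rem=0, completes. Q0=[] Q1=[] Q2=[P2]
t=26-27: P2@Q2 runs 1, rem=0, completes. Q0=[] Q1=[] Q2=[]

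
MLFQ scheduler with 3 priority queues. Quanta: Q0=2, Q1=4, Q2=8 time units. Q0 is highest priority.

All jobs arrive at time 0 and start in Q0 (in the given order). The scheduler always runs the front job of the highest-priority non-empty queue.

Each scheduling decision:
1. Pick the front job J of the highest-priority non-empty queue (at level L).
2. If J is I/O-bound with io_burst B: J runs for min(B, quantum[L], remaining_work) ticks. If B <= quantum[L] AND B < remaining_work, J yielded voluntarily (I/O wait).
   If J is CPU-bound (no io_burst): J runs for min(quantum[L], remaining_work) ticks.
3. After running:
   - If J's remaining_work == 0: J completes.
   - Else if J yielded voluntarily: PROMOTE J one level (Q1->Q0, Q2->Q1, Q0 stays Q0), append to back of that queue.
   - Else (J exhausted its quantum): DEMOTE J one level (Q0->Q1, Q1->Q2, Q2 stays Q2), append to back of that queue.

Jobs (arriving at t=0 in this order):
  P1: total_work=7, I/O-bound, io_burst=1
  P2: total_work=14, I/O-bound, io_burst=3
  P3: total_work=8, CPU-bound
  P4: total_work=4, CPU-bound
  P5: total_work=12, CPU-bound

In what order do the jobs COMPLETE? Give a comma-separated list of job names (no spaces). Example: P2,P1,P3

t=0-1: P1@Q0 runs 1, rem=6, I/O yield, promote→Q0. Q0=[P2,P3,P4,P5,P1] Q1=[] Q2=[]
t=1-3: P2@Q0 runs 2, rem=12, quantum used, demote→Q1. Q0=[P3,P4,P5,P1] Q1=[P2] Q2=[]
t=3-5: P3@Q0 runs 2, rem=6, quantum used, demote→Q1. Q0=[P4,P5,P1] Q1=[P2,P3] Q2=[]
t=5-7: P4@Q0 runs 2, rem=2, quantum used, demote→Q1. Q0=[P5,P1] Q1=[P2,P3,P4] Q2=[]
t=7-9: P5@Q0 runs 2, rem=10, quantum used, demote→Q1. Q0=[P1] Q1=[P2,P3,P4,P5] Q2=[]
t=9-10: P1@Q0 runs 1, rem=5, I/O yield, promote→Q0. Q0=[P1] Q1=[P2,P3,P4,P5] Q2=[]
t=10-11: P1@Q0 runs 1, rem=4, I/O yield, promote→Q0. Q0=[P1] Q1=[P2,P3,P4,P5] Q2=[]
t=11-12: P1@Q0 runs 1, rem=3, I/O yield, promote→Q0. Q0=[P1] Q1=[P2,P3,P4,P5] Q2=[]
t=12-13: P1@Q0 runs 1, rem=2, I/O yield, promote→Q0. Q0=[P1] Q1=[P2,P3,P4,P5] Q2=[]
t=13-14: P1@Q0 runs 1, rem=1, I/O yield, promote→Q0. Q0=[P1] Q1=[P2,P3,P4,P5] Q2=[]
t=14-15: P1@Q0 runs 1, rem=0, completes. Q0=[] Q1=[P2,P3,P4,P5] Q2=[]
t=15-18: P2@Q1 runs 3, rem=9, I/O yield, promote→Q0. Q0=[P2] Q1=[P3,P4,P5] Q2=[]
t=18-20: P2@Q0 runs 2, rem=7, quantum used, demote→Q1. Q0=[] Q1=[P3,P4,P5,P2] Q2=[]
t=20-24: P3@Q1 runs 4, rem=2, quantum used, demote→Q2. Q0=[] Q1=[P4,P5,P2] Q2=[P3]
t=24-26: P4@Q1 runs 2, rem=0, completes. Q0=[] Q1=[P5,P2] Q2=[P3]
t=26-30: P5@Q1 runs 4, rem=6, quantum used, demote→Q2. Q0=[] Q1=[P2] Q2=[P3,P5]
t=30-33: P2@Q1 runs 3, rem=4, I/O yield, promote→Q0. Q0=[P2] Q1=[] Q2=[P3,P5]
t=33-35: P2@Q0 runs 2, rem=2, quantum used, demote→Q1. Q0=[] Q1=[P2] Q2=[P3,P5]
t=35-37: P2@Q1 runs 2, rem=0, completes. Q0=[] Q1=[] Q2=[P3,P5]
t=37-39: P3@Q2 runs 2, rem=0, completes. Q0=[] Q1=[] Q2=[P5]
t=39-45: P5@Q2 runs 6, rem=0, completes. Q0=[] Q1=[] Q2=[]

Answer: P1,P4,P2,P3,P5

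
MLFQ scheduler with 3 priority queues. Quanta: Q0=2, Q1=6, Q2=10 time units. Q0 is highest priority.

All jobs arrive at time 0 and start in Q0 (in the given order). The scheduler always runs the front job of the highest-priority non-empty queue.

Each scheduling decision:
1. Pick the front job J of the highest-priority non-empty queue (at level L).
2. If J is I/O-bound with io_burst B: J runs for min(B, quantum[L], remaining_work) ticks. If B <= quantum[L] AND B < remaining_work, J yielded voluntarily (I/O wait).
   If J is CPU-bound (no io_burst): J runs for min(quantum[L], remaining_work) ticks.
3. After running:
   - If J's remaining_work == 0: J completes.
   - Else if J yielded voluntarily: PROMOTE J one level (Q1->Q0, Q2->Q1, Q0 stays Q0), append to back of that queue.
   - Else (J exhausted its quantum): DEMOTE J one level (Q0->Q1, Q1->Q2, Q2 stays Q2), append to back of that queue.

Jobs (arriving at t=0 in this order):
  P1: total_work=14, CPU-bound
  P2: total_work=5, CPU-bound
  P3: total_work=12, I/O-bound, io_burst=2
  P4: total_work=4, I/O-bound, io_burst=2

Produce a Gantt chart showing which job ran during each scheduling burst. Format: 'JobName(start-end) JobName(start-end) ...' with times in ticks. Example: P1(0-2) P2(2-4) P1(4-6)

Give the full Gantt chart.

Answer: P1(0-2) P2(2-4) P3(4-6) P4(6-8) P3(8-10) P4(10-12) P3(12-14) P3(14-16) P3(16-18) P3(18-20) P1(20-26) P2(26-29) P1(29-35)

Derivation:
t=0-2: P1@Q0 runs 2, rem=12, quantum used, demote→Q1. Q0=[P2,P3,P4] Q1=[P1] Q2=[]
t=2-4: P2@Q0 runs 2, rem=3, quantum used, demote→Q1. Q0=[P3,P4] Q1=[P1,P2] Q2=[]
t=4-6: P3@Q0 runs 2, rem=10, I/O yield, promote→Q0. Q0=[P4,P3] Q1=[P1,P2] Q2=[]
t=6-8: P4@Q0 runs 2, rem=2, I/O yield, promote→Q0. Q0=[P3,P4] Q1=[P1,P2] Q2=[]
t=8-10: P3@Q0 runs 2, rem=8, I/O yield, promote→Q0. Q0=[P4,P3] Q1=[P1,P2] Q2=[]
t=10-12: P4@Q0 runs 2, rem=0, completes. Q0=[P3] Q1=[P1,P2] Q2=[]
t=12-14: P3@Q0 runs 2, rem=6, I/O yield, promote→Q0. Q0=[P3] Q1=[P1,P2] Q2=[]
t=14-16: P3@Q0 runs 2, rem=4, I/O yield, promote→Q0. Q0=[P3] Q1=[P1,P2] Q2=[]
t=16-18: P3@Q0 runs 2, rem=2, I/O yield, promote→Q0. Q0=[P3] Q1=[P1,P2] Q2=[]
t=18-20: P3@Q0 runs 2, rem=0, completes. Q0=[] Q1=[P1,P2] Q2=[]
t=20-26: P1@Q1 runs 6, rem=6, quantum used, demote→Q2. Q0=[] Q1=[P2] Q2=[P1]
t=26-29: P2@Q1 runs 3, rem=0, completes. Q0=[] Q1=[] Q2=[P1]
t=29-35: P1@Q2 runs 6, rem=0, completes. Q0=[] Q1=[] Q2=[]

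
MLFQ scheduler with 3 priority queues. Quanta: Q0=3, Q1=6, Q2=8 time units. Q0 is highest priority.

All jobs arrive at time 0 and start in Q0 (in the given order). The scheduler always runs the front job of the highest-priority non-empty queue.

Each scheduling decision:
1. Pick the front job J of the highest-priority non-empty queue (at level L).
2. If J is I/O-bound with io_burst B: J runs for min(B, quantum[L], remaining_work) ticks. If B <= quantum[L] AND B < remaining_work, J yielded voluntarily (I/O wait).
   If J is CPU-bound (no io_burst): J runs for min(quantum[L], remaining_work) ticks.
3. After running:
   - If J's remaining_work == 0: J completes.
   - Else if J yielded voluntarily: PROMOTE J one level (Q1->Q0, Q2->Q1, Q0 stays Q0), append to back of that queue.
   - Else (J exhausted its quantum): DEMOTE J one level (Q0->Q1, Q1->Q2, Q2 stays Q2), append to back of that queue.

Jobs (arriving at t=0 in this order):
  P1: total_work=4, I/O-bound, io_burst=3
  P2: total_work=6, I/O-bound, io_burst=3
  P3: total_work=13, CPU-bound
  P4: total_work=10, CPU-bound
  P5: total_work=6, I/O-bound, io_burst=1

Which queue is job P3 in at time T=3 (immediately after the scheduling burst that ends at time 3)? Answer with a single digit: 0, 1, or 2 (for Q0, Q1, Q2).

Answer: 0

Derivation:
t=0-3: P1@Q0 runs 3, rem=1, I/O yield, promote→Q0. Q0=[P2,P3,P4,P5,P1] Q1=[] Q2=[]
t=3-6: P2@Q0 runs 3, rem=3, I/O yield, promote→Q0. Q0=[P3,P4,P5,P1,P2] Q1=[] Q2=[]
t=6-9: P3@Q0 runs 3, rem=10, quantum used, demote→Q1. Q0=[P4,P5,P1,P2] Q1=[P3] Q2=[]
t=9-12: P4@Q0 runs 3, rem=7, quantum used, demote→Q1. Q0=[P5,P1,P2] Q1=[P3,P4] Q2=[]
t=12-13: P5@Q0 runs 1, rem=5, I/O yield, promote→Q0. Q0=[P1,P2,P5] Q1=[P3,P4] Q2=[]
t=13-14: P1@Q0 runs 1, rem=0, completes. Q0=[P2,P5] Q1=[P3,P4] Q2=[]
t=14-17: P2@Q0 runs 3, rem=0, completes. Q0=[P5] Q1=[P3,P4] Q2=[]
t=17-18: P5@Q0 runs 1, rem=4, I/O yield, promote→Q0. Q0=[P5] Q1=[P3,P4] Q2=[]
t=18-19: P5@Q0 runs 1, rem=3, I/O yield, promote→Q0. Q0=[P5] Q1=[P3,P4] Q2=[]
t=19-20: P5@Q0 runs 1, rem=2, I/O yield, promote→Q0. Q0=[P5] Q1=[P3,P4] Q2=[]
t=20-21: P5@Q0 runs 1, rem=1, I/O yield, promote→Q0. Q0=[P5] Q1=[P3,P4] Q2=[]
t=21-22: P5@Q0 runs 1, rem=0, completes. Q0=[] Q1=[P3,P4] Q2=[]
t=22-28: P3@Q1 runs 6, rem=4, quantum used, demote→Q2. Q0=[] Q1=[P4] Q2=[P3]
t=28-34: P4@Q1 runs 6, rem=1, quantum used, demote→Q2. Q0=[] Q1=[] Q2=[P3,P4]
t=34-38: P3@Q2 runs 4, rem=0, completes. Q0=[] Q1=[] Q2=[P4]
t=38-39: P4@Q2 runs 1, rem=0, completes. Q0=[] Q1=[] Q2=[]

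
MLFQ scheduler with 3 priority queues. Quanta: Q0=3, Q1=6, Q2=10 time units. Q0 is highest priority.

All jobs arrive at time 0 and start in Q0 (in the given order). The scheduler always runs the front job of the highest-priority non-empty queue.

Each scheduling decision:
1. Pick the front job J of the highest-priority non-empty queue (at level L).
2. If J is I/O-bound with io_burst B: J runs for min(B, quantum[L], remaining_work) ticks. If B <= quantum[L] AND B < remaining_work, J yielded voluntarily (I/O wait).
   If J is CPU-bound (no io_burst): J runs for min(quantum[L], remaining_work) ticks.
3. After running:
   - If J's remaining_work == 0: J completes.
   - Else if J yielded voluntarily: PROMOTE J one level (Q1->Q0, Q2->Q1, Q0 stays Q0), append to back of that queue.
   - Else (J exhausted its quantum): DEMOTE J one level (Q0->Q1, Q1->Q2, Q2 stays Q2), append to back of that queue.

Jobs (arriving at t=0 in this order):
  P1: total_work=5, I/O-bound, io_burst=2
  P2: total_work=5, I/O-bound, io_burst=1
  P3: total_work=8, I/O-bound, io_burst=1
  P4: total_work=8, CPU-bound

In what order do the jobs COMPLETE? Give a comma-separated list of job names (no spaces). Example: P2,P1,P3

t=0-2: P1@Q0 runs 2, rem=3, I/O yield, promote→Q0. Q0=[P2,P3,P4,P1] Q1=[] Q2=[]
t=2-3: P2@Q0 runs 1, rem=4, I/O yield, promote→Q0. Q0=[P3,P4,P1,P2] Q1=[] Q2=[]
t=3-4: P3@Q0 runs 1, rem=7, I/O yield, promote→Q0. Q0=[P4,P1,P2,P3] Q1=[] Q2=[]
t=4-7: P4@Q0 runs 3, rem=5, quantum used, demote→Q1. Q0=[P1,P2,P3] Q1=[P4] Q2=[]
t=7-9: P1@Q0 runs 2, rem=1, I/O yield, promote→Q0. Q0=[P2,P3,P1] Q1=[P4] Q2=[]
t=9-10: P2@Q0 runs 1, rem=3, I/O yield, promote→Q0. Q0=[P3,P1,P2] Q1=[P4] Q2=[]
t=10-11: P3@Q0 runs 1, rem=6, I/O yield, promote→Q0. Q0=[P1,P2,P3] Q1=[P4] Q2=[]
t=11-12: P1@Q0 runs 1, rem=0, completes. Q0=[P2,P3] Q1=[P4] Q2=[]
t=12-13: P2@Q0 runs 1, rem=2, I/O yield, promote→Q0. Q0=[P3,P2] Q1=[P4] Q2=[]
t=13-14: P3@Q0 runs 1, rem=5, I/O yield, promote→Q0. Q0=[P2,P3] Q1=[P4] Q2=[]
t=14-15: P2@Q0 runs 1, rem=1, I/O yield, promote→Q0. Q0=[P3,P2] Q1=[P4] Q2=[]
t=15-16: P3@Q0 runs 1, rem=4, I/O yield, promote→Q0. Q0=[P2,P3] Q1=[P4] Q2=[]
t=16-17: P2@Q0 runs 1, rem=0, completes. Q0=[P3] Q1=[P4] Q2=[]
t=17-18: P3@Q0 runs 1, rem=3, I/O yield, promote→Q0. Q0=[P3] Q1=[P4] Q2=[]
t=18-19: P3@Q0 runs 1, rem=2, I/O yield, promote→Q0. Q0=[P3] Q1=[P4] Q2=[]
t=19-20: P3@Q0 runs 1, rem=1, I/O yield, promote→Q0. Q0=[P3] Q1=[P4] Q2=[]
t=20-21: P3@Q0 runs 1, rem=0, completes. Q0=[] Q1=[P4] Q2=[]
t=21-26: P4@Q1 runs 5, rem=0, completes. Q0=[] Q1=[] Q2=[]

Answer: P1,P2,P3,P4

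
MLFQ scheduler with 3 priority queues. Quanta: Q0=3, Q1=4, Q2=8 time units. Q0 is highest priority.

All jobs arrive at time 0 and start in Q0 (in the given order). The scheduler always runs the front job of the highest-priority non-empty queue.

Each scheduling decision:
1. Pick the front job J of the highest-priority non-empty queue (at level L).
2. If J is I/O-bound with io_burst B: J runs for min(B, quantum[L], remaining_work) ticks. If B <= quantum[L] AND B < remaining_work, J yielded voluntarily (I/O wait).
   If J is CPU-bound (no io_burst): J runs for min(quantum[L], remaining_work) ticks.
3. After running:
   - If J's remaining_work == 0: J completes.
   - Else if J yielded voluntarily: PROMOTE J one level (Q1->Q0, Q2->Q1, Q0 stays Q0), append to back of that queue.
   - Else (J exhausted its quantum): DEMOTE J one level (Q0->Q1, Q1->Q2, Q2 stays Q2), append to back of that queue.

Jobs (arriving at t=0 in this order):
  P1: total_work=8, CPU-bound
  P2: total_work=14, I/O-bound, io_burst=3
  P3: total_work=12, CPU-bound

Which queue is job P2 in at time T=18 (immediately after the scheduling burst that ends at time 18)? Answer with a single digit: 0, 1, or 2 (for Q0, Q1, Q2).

t=0-3: P1@Q0 runs 3, rem=5, quantum used, demote→Q1. Q0=[P2,P3] Q1=[P1] Q2=[]
t=3-6: P2@Q0 runs 3, rem=11, I/O yield, promote→Q0. Q0=[P3,P2] Q1=[P1] Q2=[]
t=6-9: P3@Q0 runs 3, rem=9, quantum used, demote→Q1. Q0=[P2] Q1=[P1,P3] Q2=[]
t=9-12: P2@Q0 runs 3, rem=8, I/O yield, promote→Q0. Q0=[P2] Q1=[P1,P3] Q2=[]
t=12-15: P2@Q0 runs 3, rem=5, I/O yield, promote→Q0. Q0=[P2] Q1=[P1,P3] Q2=[]
t=15-18: P2@Q0 runs 3, rem=2, I/O yield, promote→Q0. Q0=[P2] Q1=[P1,P3] Q2=[]
t=18-20: P2@Q0 runs 2, rem=0, completes. Q0=[] Q1=[P1,P3] Q2=[]
t=20-24: P1@Q1 runs 4, rem=1, quantum used, demote→Q2. Q0=[] Q1=[P3] Q2=[P1]
t=24-28: P3@Q1 runs 4, rem=5, quantum used, demote→Q2. Q0=[] Q1=[] Q2=[P1,P3]
t=28-29: P1@Q2 runs 1, rem=0, completes. Q0=[] Q1=[] Q2=[P3]
t=29-34: P3@Q2 runs 5, rem=0, completes. Q0=[] Q1=[] Q2=[]

Answer: 0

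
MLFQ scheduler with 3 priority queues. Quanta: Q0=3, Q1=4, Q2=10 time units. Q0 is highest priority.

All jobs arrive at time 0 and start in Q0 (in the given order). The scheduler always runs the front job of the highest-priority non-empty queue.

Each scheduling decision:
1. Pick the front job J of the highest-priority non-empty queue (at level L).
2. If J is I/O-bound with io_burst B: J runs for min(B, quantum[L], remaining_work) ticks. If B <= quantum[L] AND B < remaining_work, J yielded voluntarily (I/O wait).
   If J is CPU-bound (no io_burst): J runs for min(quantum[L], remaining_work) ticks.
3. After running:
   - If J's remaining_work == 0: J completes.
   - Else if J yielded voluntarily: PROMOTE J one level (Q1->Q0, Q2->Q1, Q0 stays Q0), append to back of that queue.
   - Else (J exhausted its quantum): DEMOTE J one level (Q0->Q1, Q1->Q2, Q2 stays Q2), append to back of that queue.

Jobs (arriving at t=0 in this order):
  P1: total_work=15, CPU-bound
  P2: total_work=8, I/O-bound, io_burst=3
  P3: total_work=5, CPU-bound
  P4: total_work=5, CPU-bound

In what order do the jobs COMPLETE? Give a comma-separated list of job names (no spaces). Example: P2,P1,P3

t=0-3: P1@Q0 runs 3, rem=12, quantum used, demote→Q1. Q0=[P2,P3,P4] Q1=[P1] Q2=[]
t=3-6: P2@Q0 runs 3, rem=5, I/O yield, promote→Q0. Q0=[P3,P4,P2] Q1=[P1] Q2=[]
t=6-9: P3@Q0 runs 3, rem=2, quantum used, demote→Q1. Q0=[P4,P2] Q1=[P1,P3] Q2=[]
t=9-12: P4@Q0 runs 3, rem=2, quantum used, demote→Q1. Q0=[P2] Q1=[P1,P3,P4] Q2=[]
t=12-15: P2@Q0 runs 3, rem=2, I/O yield, promote→Q0. Q0=[P2] Q1=[P1,P3,P4] Q2=[]
t=15-17: P2@Q0 runs 2, rem=0, completes. Q0=[] Q1=[P1,P3,P4] Q2=[]
t=17-21: P1@Q1 runs 4, rem=8, quantum used, demote→Q2. Q0=[] Q1=[P3,P4] Q2=[P1]
t=21-23: P3@Q1 runs 2, rem=0, completes. Q0=[] Q1=[P4] Q2=[P1]
t=23-25: P4@Q1 runs 2, rem=0, completes. Q0=[] Q1=[] Q2=[P1]
t=25-33: P1@Q2 runs 8, rem=0, completes. Q0=[] Q1=[] Q2=[]

Answer: P2,P3,P4,P1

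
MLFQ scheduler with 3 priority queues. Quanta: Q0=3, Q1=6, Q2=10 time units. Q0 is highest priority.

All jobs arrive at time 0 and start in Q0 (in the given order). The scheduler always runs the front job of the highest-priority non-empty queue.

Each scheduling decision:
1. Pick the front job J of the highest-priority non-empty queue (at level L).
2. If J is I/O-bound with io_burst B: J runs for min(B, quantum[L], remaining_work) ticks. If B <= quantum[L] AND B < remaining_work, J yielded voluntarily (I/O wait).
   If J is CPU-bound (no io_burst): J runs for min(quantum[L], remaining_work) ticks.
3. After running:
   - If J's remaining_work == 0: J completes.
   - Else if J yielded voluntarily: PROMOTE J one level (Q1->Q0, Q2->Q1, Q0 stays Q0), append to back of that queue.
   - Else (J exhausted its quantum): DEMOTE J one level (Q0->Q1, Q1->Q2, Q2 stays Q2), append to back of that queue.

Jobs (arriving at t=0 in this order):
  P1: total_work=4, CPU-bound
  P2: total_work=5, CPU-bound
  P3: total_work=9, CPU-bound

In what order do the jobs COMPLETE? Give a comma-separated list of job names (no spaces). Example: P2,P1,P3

t=0-3: P1@Q0 runs 3, rem=1, quantum used, demote→Q1. Q0=[P2,P3] Q1=[P1] Q2=[]
t=3-6: P2@Q0 runs 3, rem=2, quantum used, demote→Q1. Q0=[P3] Q1=[P1,P2] Q2=[]
t=6-9: P3@Q0 runs 3, rem=6, quantum used, demote→Q1. Q0=[] Q1=[P1,P2,P3] Q2=[]
t=9-10: P1@Q1 runs 1, rem=0, completes. Q0=[] Q1=[P2,P3] Q2=[]
t=10-12: P2@Q1 runs 2, rem=0, completes. Q0=[] Q1=[P3] Q2=[]
t=12-18: P3@Q1 runs 6, rem=0, completes. Q0=[] Q1=[] Q2=[]

Answer: P1,P2,P3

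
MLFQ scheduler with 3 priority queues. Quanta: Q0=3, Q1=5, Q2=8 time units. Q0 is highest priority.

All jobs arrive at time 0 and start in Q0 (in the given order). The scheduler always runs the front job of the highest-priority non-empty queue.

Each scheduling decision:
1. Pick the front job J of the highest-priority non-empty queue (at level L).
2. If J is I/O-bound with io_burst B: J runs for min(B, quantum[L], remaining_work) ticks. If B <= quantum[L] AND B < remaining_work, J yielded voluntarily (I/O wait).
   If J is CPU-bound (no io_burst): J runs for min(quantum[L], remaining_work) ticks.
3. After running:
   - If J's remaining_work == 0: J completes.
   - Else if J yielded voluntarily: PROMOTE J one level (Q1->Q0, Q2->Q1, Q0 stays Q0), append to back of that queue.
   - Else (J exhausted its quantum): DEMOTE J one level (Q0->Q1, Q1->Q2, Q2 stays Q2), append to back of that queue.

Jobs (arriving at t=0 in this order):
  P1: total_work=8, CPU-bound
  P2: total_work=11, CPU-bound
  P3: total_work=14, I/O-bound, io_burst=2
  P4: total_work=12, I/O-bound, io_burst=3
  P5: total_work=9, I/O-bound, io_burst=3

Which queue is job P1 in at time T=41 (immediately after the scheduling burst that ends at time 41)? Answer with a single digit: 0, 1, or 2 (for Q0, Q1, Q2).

t=0-3: P1@Q0 runs 3, rem=5, quantum used, demote→Q1. Q0=[P2,P3,P4,P5] Q1=[P1] Q2=[]
t=3-6: P2@Q0 runs 3, rem=8, quantum used, demote→Q1. Q0=[P3,P4,P5] Q1=[P1,P2] Q2=[]
t=6-8: P3@Q0 runs 2, rem=12, I/O yield, promote→Q0. Q0=[P4,P5,P3] Q1=[P1,P2] Q2=[]
t=8-11: P4@Q0 runs 3, rem=9, I/O yield, promote→Q0. Q0=[P5,P3,P4] Q1=[P1,P2] Q2=[]
t=11-14: P5@Q0 runs 3, rem=6, I/O yield, promote→Q0. Q0=[P3,P4,P5] Q1=[P1,P2] Q2=[]
t=14-16: P3@Q0 runs 2, rem=10, I/O yield, promote→Q0. Q0=[P4,P5,P3] Q1=[P1,P2] Q2=[]
t=16-19: P4@Q0 runs 3, rem=6, I/O yield, promote→Q0. Q0=[P5,P3,P4] Q1=[P1,P2] Q2=[]
t=19-22: P5@Q0 runs 3, rem=3, I/O yield, promote→Q0. Q0=[P3,P4,P5] Q1=[P1,P2] Q2=[]
t=22-24: P3@Q0 runs 2, rem=8, I/O yield, promote→Q0. Q0=[P4,P5,P3] Q1=[P1,P2] Q2=[]
t=24-27: P4@Q0 runs 3, rem=3, I/O yield, promote→Q0. Q0=[P5,P3,P4] Q1=[P1,P2] Q2=[]
t=27-30: P5@Q0 runs 3, rem=0, completes. Q0=[P3,P4] Q1=[P1,P2] Q2=[]
t=30-32: P3@Q0 runs 2, rem=6, I/O yield, promote→Q0. Q0=[P4,P3] Q1=[P1,P2] Q2=[]
t=32-35: P4@Q0 runs 3, rem=0, completes. Q0=[P3] Q1=[P1,P2] Q2=[]
t=35-37: P3@Q0 runs 2, rem=4, I/O yield, promote→Q0. Q0=[P3] Q1=[P1,P2] Q2=[]
t=37-39: P3@Q0 runs 2, rem=2, I/O yield, promote→Q0. Q0=[P3] Q1=[P1,P2] Q2=[]
t=39-41: P3@Q0 runs 2, rem=0, completes. Q0=[] Q1=[P1,P2] Q2=[]
t=41-46: P1@Q1 runs 5, rem=0, completes. Q0=[] Q1=[P2] Q2=[]
t=46-51: P2@Q1 runs 5, rem=3, quantum used, demote→Q2. Q0=[] Q1=[] Q2=[P2]
t=51-54: P2@Q2 runs 3, rem=0, completes. Q0=[] Q1=[] Q2=[]

Answer: 1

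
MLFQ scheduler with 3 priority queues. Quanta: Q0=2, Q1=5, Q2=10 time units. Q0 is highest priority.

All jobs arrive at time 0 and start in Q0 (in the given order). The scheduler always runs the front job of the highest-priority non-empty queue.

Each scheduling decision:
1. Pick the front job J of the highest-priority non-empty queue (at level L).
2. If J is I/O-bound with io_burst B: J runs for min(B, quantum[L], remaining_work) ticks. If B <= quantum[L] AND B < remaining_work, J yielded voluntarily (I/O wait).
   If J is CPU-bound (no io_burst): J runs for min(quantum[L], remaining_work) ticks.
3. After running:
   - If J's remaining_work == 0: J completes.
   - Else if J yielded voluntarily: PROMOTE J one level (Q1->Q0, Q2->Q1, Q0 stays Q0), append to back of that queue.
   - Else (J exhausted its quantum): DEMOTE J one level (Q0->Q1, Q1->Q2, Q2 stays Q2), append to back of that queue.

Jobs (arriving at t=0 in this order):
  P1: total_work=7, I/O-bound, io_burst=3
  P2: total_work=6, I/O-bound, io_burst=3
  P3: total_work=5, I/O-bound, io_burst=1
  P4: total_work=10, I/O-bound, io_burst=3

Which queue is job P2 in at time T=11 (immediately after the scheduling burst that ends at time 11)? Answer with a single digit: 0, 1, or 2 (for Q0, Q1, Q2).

t=0-2: P1@Q0 runs 2, rem=5, quantum used, demote→Q1. Q0=[P2,P3,P4] Q1=[P1] Q2=[]
t=2-4: P2@Q0 runs 2, rem=4, quantum used, demote→Q1. Q0=[P3,P4] Q1=[P1,P2] Q2=[]
t=4-5: P3@Q0 runs 1, rem=4, I/O yield, promote→Q0. Q0=[P4,P3] Q1=[P1,P2] Q2=[]
t=5-7: P4@Q0 runs 2, rem=8, quantum used, demote→Q1. Q0=[P3] Q1=[P1,P2,P4] Q2=[]
t=7-8: P3@Q0 runs 1, rem=3, I/O yield, promote→Q0. Q0=[P3] Q1=[P1,P2,P4] Q2=[]
t=8-9: P3@Q0 runs 1, rem=2, I/O yield, promote→Q0. Q0=[P3] Q1=[P1,P2,P4] Q2=[]
t=9-10: P3@Q0 runs 1, rem=1, I/O yield, promote→Q0. Q0=[P3] Q1=[P1,P2,P4] Q2=[]
t=10-11: P3@Q0 runs 1, rem=0, completes. Q0=[] Q1=[P1,P2,P4] Q2=[]
t=11-14: P1@Q1 runs 3, rem=2, I/O yield, promote→Q0. Q0=[P1] Q1=[P2,P4] Q2=[]
t=14-16: P1@Q0 runs 2, rem=0, completes. Q0=[] Q1=[P2,P4] Q2=[]
t=16-19: P2@Q1 runs 3, rem=1, I/O yield, promote→Q0. Q0=[P2] Q1=[P4] Q2=[]
t=19-20: P2@Q0 runs 1, rem=0, completes. Q0=[] Q1=[P4] Q2=[]
t=20-23: P4@Q1 runs 3, rem=5, I/O yield, promote→Q0. Q0=[P4] Q1=[] Q2=[]
t=23-25: P4@Q0 runs 2, rem=3, quantum used, demote→Q1. Q0=[] Q1=[P4] Q2=[]
t=25-28: P4@Q1 runs 3, rem=0, completes. Q0=[] Q1=[] Q2=[]

Answer: 1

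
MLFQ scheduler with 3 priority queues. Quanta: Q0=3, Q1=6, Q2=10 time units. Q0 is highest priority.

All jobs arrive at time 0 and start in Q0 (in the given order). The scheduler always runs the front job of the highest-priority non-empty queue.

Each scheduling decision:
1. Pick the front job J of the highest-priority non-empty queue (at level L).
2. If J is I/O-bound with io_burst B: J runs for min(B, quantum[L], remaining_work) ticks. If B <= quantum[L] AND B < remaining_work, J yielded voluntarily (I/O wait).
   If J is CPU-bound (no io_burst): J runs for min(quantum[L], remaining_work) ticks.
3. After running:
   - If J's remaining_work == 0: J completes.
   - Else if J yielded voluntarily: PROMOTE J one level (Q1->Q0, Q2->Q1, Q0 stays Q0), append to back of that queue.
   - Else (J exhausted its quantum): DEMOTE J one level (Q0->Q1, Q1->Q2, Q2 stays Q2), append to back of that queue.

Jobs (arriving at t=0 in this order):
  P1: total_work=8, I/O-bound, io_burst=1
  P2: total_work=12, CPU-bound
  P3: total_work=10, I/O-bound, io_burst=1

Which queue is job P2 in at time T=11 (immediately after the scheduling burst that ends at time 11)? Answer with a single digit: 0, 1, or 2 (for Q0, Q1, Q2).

Answer: 1

Derivation:
t=0-1: P1@Q0 runs 1, rem=7, I/O yield, promote→Q0. Q0=[P2,P3,P1] Q1=[] Q2=[]
t=1-4: P2@Q0 runs 3, rem=9, quantum used, demote→Q1. Q0=[P3,P1] Q1=[P2] Q2=[]
t=4-5: P3@Q0 runs 1, rem=9, I/O yield, promote→Q0. Q0=[P1,P3] Q1=[P2] Q2=[]
t=5-6: P1@Q0 runs 1, rem=6, I/O yield, promote→Q0. Q0=[P3,P1] Q1=[P2] Q2=[]
t=6-7: P3@Q0 runs 1, rem=8, I/O yield, promote→Q0. Q0=[P1,P3] Q1=[P2] Q2=[]
t=7-8: P1@Q0 runs 1, rem=5, I/O yield, promote→Q0. Q0=[P3,P1] Q1=[P2] Q2=[]
t=8-9: P3@Q0 runs 1, rem=7, I/O yield, promote→Q0. Q0=[P1,P3] Q1=[P2] Q2=[]
t=9-10: P1@Q0 runs 1, rem=4, I/O yield, promote→Q0. Q0=[P3,P1] Q1=[P2] Q2=[]
t=10-11: P3@Q0 runs 1, rem=6, I/O yield, promote→Q0. Q0=[P1,P3] Q1=[P2] Q2=[]
t=11-12: P1@Q0 runs 1, rem=3, I/O yield, promote→Q0. Q0=[P3,P1] Q1=[P2] Q2=[]
t=12-13: P3@Q0 runs 1, rem=5, I/O yield, promote→Q0. Q0=[P1,P3] Q1=[P2] Q2=[]
t=13-14: P1@Q0 runs 1, rem=2, I/O yield, promote→Q0. Q0=[P3,P1] Q1=[P2] Q2=[]
t=14-15: P3@Q0 runs 1, rem=4, I/O yield, promote→Q0. Q0=[P1,P3] Q1=[P2] Q2=[]
t=15-16: P1@Q0 runs 1, rem=1, I/O yield, promote→Q0. Q0=[P3,P1] Q1=[P2] Q2=[]
t=16-17: P3@Q0 runs 1, rem=3, I/O yield, promote→Q0. Q0=[P1,P3] Q1=[P2] Q2=[]
t=17-18: P1@Q0 runs 1, rem=0, completes. Q0=[P3] Q1=[P2] Q2=[]
t=18-19: P3@Q0 runs 1, rem=2, I/O yield, promote→Q0. Q0=[P3] Q1=[P2] Q2=[]
t=19-20: P3@Q0 runs 1, rem=1, I/O yield, promote→Q0. Q0=[P3] Q1=[P2] Q2=[]
t=20-21: P3@Q0 runs 1, rem=0, completes. Q0=[] Q1=[P2] Q2=[]
t=21-27: P2@Q1 runs 6, rem=3, quantum used, demote→Q2. Q0=[] Q1=[] Q2=[P2]
t=27-30: P2@Q2 runs 3, rem=0, completes. Q0=[] Q1=[] Q2=[]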